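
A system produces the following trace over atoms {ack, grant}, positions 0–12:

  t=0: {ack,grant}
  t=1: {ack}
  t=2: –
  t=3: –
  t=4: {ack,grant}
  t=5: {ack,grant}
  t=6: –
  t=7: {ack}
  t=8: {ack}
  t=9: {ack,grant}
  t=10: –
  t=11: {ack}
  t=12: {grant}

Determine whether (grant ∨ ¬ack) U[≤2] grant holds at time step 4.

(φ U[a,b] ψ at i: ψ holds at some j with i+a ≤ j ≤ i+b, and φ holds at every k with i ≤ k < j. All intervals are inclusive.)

Need some j in [4,6] with grant, and (grant ∨ ¬ack) at every k in [4,j-1].
  j=4: grant holds; no prefix to check → satisfied.

True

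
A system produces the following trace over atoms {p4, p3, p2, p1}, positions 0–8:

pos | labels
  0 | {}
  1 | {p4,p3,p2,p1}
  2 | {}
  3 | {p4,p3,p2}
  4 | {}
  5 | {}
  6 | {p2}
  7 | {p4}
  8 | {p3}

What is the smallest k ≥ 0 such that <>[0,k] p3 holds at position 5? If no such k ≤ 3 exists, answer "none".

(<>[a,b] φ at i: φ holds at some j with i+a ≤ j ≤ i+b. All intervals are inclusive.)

3

Scan j = 5,6,… for p3:
  j=5: fails
  j=6: fails
  j=7: fails
  j=8: holds
First hit at j=8, so smallest k = 8-5 = 3.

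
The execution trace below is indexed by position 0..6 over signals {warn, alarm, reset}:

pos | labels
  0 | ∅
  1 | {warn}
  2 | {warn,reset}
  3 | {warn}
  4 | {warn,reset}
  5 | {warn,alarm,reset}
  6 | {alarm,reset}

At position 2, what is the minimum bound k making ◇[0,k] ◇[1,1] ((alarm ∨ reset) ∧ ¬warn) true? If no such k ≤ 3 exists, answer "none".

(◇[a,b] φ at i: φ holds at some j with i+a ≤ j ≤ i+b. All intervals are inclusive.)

3

Scan j = 2,3,… for ◇[1,1] ((alarm ∨ reset) ∧ ¬warn):
  j=2: fails
  j=3: fails
  j=4: fails
  j=5: holds
First hit at j=5, so smallest k = 5-2 = 3.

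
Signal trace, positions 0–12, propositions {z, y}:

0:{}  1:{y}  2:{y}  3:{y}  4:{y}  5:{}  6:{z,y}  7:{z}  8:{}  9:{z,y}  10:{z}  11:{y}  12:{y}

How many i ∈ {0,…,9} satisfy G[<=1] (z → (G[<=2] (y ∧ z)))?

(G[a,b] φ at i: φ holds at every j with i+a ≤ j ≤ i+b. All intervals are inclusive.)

5

Evaluate at each i in [0,9]:
  i=0: ✓ (all of [0,1])
  i=1: ✓ (all of [1,2])
  i=2: ✓ (all of [2,3])
  i=3: ✓ (all of [3,4])
  i=4: ✓ (all of [4,5])
  i=5: ✗ (fails at j=6)
  i=6: ✗ (fails at j=6)
  i=7: ✗ (fails at j=7)
  i=8: ✗ (fails at j=9)
  i=9: ✗ (fails at j=9)
Positions where it holds: {0, 1, 2, 3, 4} → 5.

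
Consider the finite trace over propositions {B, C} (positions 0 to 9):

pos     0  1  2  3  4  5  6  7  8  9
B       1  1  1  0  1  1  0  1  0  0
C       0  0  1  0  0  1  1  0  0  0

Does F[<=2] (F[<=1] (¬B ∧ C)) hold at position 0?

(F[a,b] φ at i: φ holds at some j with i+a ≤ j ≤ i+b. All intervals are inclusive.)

False

Check F[<=1] (¬B ∧ C) at each j in [0,2]:
  j=0: fails (none in [0,1])
  j=1: fails (none in [1,2])
  j=2: fails (none in [2,3])
No position in the window satisfies it → formula fails.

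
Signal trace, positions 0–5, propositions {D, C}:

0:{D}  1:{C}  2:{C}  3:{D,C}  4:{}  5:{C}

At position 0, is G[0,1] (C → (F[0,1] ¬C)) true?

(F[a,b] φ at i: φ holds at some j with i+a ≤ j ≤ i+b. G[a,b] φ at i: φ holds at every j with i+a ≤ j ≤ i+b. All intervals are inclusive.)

Check (C → (F[0,1] ¬C)) at every j in [0,1]:
  j=0: antecedent false → ✓
  j=1: antecedent true; consequent fails (none in [1,2]) → ✗
Fails at j=1 → formula fails.

No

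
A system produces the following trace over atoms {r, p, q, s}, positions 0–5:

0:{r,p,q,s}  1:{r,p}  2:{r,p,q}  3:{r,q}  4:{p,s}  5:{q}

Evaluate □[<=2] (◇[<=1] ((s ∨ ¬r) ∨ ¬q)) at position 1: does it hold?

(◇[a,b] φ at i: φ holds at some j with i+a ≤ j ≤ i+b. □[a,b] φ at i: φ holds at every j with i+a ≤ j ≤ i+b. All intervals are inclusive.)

False

Check ◇[<=1] ((s ∨ ¬r) ∨ ¬q) at every j in [1,3]:
  j=1: holds (witness at 1)
  j=2: fails (none in [2,3])
  j=3: holds (witness at 4)
Fails at j=2 → formula fails.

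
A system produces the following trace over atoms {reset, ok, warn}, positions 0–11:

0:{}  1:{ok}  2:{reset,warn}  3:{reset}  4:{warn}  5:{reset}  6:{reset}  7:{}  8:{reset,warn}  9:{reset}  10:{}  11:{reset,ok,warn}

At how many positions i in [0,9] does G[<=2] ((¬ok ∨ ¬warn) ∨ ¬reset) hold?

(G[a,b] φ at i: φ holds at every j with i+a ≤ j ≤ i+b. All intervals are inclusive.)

Evaluate at each i in [0,9]:
  i=0: ✓ (all of [0,2])
  i=1: ✓ (all of [1,3])
  i=2: ✓ (all of [2,4])
  i=3: ✓ (all of [3,5])
  i=4: ✓ (all of [4,6])
  i=5: ✓ (all of [5,7])
  i=6: ✓ (all of [6,8])
  i=7: ✓ (all of [7,9])
  i=8: ✓ (all of [8,10])
  i=9: ✗ (fails at j=11)
Positions where it holds: {0, 1, 2, 3, 4, 5, 6, 7, 8} → 9.

9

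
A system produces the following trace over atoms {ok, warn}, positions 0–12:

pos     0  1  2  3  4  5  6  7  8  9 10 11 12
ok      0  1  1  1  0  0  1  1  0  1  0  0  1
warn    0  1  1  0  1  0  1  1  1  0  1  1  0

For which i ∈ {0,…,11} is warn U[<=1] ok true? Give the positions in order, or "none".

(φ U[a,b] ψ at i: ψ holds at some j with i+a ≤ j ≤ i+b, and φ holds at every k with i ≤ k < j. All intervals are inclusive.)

1, 2, 3, 6, 7, 8, 9, 11

Evaluate at each i in [0,11]:
  i=0: ✗ (lhs fails at k=0 before rhs at j=1)
  i=1: ✓ (rhs at j=1)
  i=2: ✓ (rhs at j=2)
  i=3: ✓ (rhs at j=3)
  i=4: ✗ (no rhs in [4,5])
  i=5: ✗ (lhs fails at k=5 before rhs at j=6)
  i=6: ✓ (rhs at j=6)
  i=7: ✓ (rhs at j=7)
  i=8: ✓ (rhs at j=9; lhs holds on [8,8])
  i=9: ✓ (rhs at j=9)
  i=10: ✗ (no rhs in [10,11])
  i=11: ✓ (rhs at j=12; lhs holds on [11,11])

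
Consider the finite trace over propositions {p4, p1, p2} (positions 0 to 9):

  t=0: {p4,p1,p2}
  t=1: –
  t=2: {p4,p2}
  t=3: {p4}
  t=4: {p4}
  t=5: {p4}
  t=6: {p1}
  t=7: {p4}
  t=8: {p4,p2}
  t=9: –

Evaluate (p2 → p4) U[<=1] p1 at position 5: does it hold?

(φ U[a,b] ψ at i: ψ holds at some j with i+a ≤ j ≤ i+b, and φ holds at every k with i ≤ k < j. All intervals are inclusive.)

Need some j in [5,6] with p1, and (p2 → p4) at every k in [5,j-1].
  j=5: p1 false.
  j=6: p1 holds; (p2 → p4) holds at every k in [5,5] → satisfied.

True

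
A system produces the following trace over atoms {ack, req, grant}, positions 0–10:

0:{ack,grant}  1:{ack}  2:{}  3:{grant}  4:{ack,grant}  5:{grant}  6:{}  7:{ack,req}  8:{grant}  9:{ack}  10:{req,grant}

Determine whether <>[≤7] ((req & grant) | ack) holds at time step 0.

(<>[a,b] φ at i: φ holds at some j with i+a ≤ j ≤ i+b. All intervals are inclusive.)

Check ((req & grant) | ack) at each j in [0,7]:
  j=0: true
  j=1: true
  j=2: false
  j=3: false
  j=4: true
  j=5: false
  j=6: false
  j=7: true
Found at j=0 → formula holds.

Holds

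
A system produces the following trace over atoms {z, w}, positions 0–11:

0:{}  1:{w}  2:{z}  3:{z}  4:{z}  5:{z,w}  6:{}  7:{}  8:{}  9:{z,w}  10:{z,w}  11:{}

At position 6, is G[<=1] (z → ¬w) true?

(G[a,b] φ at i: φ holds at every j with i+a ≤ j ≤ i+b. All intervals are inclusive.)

Check (z → ¬w) at every j in [6,7]:
  j=6: antecedent false → ✓
  j=7: antecedent false → ✓
All positions satisfy it → formula holds.

True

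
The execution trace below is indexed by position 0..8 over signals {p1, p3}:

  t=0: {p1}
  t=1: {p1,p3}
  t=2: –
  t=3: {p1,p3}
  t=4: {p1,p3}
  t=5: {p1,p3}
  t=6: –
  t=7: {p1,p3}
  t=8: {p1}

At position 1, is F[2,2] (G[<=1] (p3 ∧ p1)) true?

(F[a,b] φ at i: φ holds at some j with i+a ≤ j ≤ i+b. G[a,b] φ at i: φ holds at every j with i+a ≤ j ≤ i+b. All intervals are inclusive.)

Holds

Check G[<=1] (p3 ∧ p1) at each j in [3,3]:
  j=3: holds on [3,4]
Found at j=3 → formula holds.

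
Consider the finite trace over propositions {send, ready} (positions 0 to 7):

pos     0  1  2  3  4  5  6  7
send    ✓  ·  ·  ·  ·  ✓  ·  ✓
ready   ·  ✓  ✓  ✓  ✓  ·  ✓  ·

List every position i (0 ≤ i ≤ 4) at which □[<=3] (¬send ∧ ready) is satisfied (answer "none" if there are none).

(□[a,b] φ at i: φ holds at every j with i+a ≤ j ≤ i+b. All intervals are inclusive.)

Evaluate at each i in [0,4]:
  i=0: ✗ (fails at j=0)
  i=1: ✓ (all of [1,4])
  i=2: ✗ (fails at j=5)
  i=3: ✗ (fails at j=5)
  i=4: ✗ (fails at j=5)

1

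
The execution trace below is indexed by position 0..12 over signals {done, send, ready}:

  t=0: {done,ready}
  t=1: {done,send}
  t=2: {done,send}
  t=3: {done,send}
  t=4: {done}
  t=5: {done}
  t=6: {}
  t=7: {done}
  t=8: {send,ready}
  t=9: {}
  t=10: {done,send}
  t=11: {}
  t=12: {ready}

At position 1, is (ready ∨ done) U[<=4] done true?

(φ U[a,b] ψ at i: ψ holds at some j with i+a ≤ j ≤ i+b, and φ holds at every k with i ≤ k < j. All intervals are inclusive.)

True

Need some j in [1,5] with done, and (ready ∨ done) at every k in [1,j-1].
  j=1: done holds; no prefix to check → satisfied.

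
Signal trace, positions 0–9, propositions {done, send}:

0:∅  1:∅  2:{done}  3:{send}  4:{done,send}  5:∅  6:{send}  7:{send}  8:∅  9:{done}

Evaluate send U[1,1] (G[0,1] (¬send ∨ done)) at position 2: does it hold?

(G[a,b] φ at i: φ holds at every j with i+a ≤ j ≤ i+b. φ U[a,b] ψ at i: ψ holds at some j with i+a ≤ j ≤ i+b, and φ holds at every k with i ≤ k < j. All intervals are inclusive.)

False

Need some j in [3,3] with G[0,1] (¬send ∨ done), and send at every k in [2,j-1].
  j=3: G[0,1] (¬send ∨ done) — fails at 3.
No j in the window works → until fails.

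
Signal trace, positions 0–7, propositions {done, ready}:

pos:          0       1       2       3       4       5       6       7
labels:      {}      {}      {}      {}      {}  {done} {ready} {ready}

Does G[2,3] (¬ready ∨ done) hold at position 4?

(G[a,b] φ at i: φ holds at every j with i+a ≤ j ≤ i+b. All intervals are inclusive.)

Check (¬ready ∨ done) at every j in [6,7]:
  j=6: false
  j=7: false
Fails at j=6 → formula fails.

Does not hold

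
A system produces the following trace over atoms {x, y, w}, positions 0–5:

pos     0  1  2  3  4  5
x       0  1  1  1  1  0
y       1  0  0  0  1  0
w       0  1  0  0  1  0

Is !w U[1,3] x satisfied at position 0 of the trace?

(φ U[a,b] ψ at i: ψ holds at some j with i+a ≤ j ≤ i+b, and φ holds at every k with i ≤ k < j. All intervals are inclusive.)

Holds

Need some j in [1,3] with x, and !w at every k in [0,j-1].
  j=1: x holds; !w holds at every k in [0,0] → satisfied.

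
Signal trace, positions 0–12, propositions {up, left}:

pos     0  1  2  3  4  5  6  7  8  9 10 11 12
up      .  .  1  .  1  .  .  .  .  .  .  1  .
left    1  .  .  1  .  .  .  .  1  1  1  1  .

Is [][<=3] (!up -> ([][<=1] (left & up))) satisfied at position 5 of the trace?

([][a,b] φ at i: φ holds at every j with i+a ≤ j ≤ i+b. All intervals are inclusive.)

False

Check (!up -> ([][<=1] (left & up))) at every j in [5,8]:
  j=5: antecedent true; consequent fails at 5 → ✗
  j=6: antecedent true; consequent fails at 6 → ✗
  j=7: antecedent true; consequent fails at 7 → ✗
  j=8: antecedent true; consequent fails at 8 → ✗
Fails at j=5 → formula fails.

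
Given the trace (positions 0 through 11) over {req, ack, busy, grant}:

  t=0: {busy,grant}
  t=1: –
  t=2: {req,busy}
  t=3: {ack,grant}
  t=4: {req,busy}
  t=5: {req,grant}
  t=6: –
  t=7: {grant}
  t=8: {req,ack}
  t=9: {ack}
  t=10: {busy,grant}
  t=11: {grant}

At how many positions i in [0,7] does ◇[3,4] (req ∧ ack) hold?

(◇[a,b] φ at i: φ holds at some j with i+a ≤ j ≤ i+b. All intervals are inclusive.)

Evaluate at each i in [0,7]:
  i=0: ✗ (none in [3,4])
  i=1: ✗ (none in [4,5])
  i=2: ✗ (none in [5,6])
  i=3: ✗ (none in [6,7])
  i=4: ✓ (witness j=8)
  i=5: ✓ (witness j=8)
  i=6: ✗ (none in [9,10])
  i=7: ✗ (none in [10,11])
Positions where it holds: {4, 5} → 2.

2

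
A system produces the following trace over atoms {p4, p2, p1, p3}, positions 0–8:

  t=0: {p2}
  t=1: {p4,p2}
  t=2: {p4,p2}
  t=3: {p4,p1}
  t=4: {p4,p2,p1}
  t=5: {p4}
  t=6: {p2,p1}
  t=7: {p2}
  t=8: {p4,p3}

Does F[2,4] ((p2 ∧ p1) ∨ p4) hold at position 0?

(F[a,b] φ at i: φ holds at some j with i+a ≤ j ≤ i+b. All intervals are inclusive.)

Check ((p2 ∧ p1) ∨ p4) at each j in [2,4]:
  j=2: true
  j=3: true
  j=4: true
Found at j=2 → formula holds.

Holds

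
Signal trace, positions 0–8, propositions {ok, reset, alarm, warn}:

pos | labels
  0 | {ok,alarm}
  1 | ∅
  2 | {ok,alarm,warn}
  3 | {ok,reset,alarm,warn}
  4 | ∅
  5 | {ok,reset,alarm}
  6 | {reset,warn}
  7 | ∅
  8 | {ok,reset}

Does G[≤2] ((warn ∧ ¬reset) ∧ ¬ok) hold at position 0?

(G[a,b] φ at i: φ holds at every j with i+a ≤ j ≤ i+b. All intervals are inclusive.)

False

Check ((warn ∧ ¬reset) ∧ ¬ok) at every j in [0,2]:
  j=0: false
  j=1: false
  j=2: false
Fails at j=0 → formula fails.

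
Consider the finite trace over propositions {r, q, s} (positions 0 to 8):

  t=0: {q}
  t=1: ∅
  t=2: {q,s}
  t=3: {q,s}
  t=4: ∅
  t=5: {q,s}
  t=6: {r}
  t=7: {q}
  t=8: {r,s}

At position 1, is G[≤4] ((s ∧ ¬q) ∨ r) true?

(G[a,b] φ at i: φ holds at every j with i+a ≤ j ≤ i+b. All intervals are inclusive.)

Check ((s ∧ ¬q) ∨ r) at every j in [1,5]:
  j=1: false
  j=2: false
  j=3: false
  j=4: false
  j=5: false
Fails at j=1 → formula fails.

False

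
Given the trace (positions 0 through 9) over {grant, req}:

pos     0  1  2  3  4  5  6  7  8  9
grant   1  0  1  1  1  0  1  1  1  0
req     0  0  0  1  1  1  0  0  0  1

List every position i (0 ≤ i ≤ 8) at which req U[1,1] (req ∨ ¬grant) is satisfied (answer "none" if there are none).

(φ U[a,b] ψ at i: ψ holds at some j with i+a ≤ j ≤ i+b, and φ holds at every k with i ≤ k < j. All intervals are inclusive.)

3, 4

Evaluate at each i in [0,8]:
  i=0: ✗ (lhs fails at k=0 before rhs at j=1)
  i=1: ✗ (no rhs in [2,2])
  i=2: ✗ (lhs fails at k=2 before rhs at j=3)
  i=3: ✓ (rhs at j=4; lhs holds on [3,3])
  i=4: ✓ (rhs at j=5; lhs holds on [4,4])
  i=5: ✗ (no rhs in [6,6])
  i=6: ✗ (no rhs in [7,7])
  i=7: ✗ (no rhs in [8,8])
  i=8: ✗ (lhs fails at k=8 before rhs at j=9)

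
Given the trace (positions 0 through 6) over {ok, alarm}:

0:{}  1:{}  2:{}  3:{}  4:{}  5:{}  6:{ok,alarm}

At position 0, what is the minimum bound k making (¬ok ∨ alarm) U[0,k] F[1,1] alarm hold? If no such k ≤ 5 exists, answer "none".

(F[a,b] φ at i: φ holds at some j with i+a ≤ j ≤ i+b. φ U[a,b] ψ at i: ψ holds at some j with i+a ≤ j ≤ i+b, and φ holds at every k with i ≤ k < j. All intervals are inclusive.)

5

Need earliest j ≥ 0 with F[1,1] alarm, and (¬ok ∨ alarm) at every k in [0,j-1].
  j=0: rhs fails.
  j=1: rhs fails.
  j=2: rhs fails.
  j=3: rhs fails.
  j=4: rhs fails.
  j=5: rhs holds; lhs holds on [0,4]. k = 5.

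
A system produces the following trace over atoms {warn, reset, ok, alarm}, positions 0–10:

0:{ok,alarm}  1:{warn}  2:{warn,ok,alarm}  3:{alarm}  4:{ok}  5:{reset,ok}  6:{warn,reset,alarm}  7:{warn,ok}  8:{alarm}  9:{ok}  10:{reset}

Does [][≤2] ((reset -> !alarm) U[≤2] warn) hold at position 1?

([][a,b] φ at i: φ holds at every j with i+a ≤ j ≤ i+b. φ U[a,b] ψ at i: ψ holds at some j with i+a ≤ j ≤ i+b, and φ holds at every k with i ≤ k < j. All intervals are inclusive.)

Does not hold

Check ((reset -> !alarm) U[≤2] warn) at every j in [1,3]:
  j=1: holds
  j=2: holds
  j=3: fails
Fails at j=3 → formula fails.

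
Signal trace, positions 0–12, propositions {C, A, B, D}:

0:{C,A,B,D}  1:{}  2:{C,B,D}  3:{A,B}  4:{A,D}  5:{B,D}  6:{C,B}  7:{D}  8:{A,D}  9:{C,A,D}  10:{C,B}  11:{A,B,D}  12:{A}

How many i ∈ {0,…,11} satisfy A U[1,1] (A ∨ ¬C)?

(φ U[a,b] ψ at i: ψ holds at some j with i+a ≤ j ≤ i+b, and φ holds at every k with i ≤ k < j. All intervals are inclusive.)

5

Evaluate at each i in [0,11]:
  i=0: ✓ (rhs at j=1; lhs holds on [0,0])
  i=1: ✗ (no rhs in [2,2])
  i=2: ✗ (lhs fails at k=2 before rhs at j=3)
  i=3: ✓ (rhs at j=4; lhs holds on [3,3])
  i=4: ✓ (rhs at j=5; lhs holds on [4,4])
  i=5: ✗ (no rhs in [6,6])
  i=6: ✗ (lhs fails at k=6 before rhs at j=7)
  i=7: ✗ (lhs fails at k=7 before rhs at j=8)
  i=8: ✓ (rhs at j=9; lhs holds on [8,8])
  i=9: ✗ (no rhs in [10,10])
  i=10: ✗ (lhs fails at k=10 before rhs at j=11)
  i=11: ✓ (rhs at j=12; lhs holds on [11,11])
Positions where it holds: {0, 3, 4, 8, 11} → 5.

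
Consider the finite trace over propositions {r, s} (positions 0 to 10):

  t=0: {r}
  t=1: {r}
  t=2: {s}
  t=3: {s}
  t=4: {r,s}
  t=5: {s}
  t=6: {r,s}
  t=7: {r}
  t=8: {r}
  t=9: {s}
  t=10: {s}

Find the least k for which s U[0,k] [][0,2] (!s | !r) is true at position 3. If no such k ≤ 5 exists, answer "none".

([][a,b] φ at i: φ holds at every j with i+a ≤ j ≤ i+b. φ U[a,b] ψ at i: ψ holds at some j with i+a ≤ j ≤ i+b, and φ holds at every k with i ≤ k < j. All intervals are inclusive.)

4

Need earliest j ≥ 3 with [][0,2] (!s | !r), and s at every k in [3,j-1].
  j=3: rhs fails.
  j=4: rhs fails.
  j=5: rhs fails.
  j=6: rhs fails.
  j=7: rhs holds; lhs holds on [3,6]. k = 4.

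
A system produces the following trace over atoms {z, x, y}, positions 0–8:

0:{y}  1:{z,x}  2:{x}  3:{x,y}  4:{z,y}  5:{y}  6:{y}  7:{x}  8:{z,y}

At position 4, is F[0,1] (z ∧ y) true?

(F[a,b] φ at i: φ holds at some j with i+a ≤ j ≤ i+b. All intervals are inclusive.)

Holds

Check (z ∧ y) at each j in [4,5]:
  j=4: true
  j=5: false
Found at j=4 → formula holds.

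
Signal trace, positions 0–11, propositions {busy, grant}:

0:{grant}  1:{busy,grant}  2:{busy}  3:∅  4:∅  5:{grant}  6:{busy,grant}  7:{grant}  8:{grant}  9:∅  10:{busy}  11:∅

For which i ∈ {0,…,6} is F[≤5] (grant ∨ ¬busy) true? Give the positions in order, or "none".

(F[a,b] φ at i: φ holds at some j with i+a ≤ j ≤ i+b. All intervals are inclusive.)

0, 1, 2, 3, 4, 5, 6

Evaluate at each i in [0,6]:
  i=0: ✓ (witness j=0)
  i=1: ✓ (witness j=1)
  i=2: ✓ (witness j=3)
  i=3: ✓ (witness j=3)
  i=4: ✓ (witness j=4)
  i=5: ✓ (witness j=5)
  i=6: ✓ (witness j=6)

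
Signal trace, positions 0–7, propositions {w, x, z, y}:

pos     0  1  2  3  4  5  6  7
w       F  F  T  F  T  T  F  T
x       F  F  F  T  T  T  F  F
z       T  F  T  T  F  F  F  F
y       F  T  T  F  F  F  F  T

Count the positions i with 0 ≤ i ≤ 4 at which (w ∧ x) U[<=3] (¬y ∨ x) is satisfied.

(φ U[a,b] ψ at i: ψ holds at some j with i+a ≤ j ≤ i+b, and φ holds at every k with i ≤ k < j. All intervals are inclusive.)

3

Evaluate at each i in [0,4]:
  i=0: ✓ (rhs at j=0)
  i=1: ✗ (lhs fails at k=1 before rhs at j=3)
  i=2: ✗ (lhs fails at k=2 before rhs at j=3)
  i=3: ✓ (rhs at j=3)
  i=4: ✓ (rhs at j=4)
Positions where it holds: {0, 3, 4} → 3.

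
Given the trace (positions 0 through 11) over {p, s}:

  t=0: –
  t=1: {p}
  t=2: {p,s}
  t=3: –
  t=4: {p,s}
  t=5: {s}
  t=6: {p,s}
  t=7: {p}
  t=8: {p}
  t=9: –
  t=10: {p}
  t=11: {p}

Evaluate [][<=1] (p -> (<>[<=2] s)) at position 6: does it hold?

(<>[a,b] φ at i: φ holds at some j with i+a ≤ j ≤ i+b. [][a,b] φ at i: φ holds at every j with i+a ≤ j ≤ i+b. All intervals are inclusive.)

Check (p -> (<>[<=2] s)) at every j in [6,7]:
  j=6: antecedent true; consequent holds (witness at 6) → ✓
  j=7: antecedent true; consequent fails (none in [7,9]) → ✗
Fails at j=7 → formula fails.

No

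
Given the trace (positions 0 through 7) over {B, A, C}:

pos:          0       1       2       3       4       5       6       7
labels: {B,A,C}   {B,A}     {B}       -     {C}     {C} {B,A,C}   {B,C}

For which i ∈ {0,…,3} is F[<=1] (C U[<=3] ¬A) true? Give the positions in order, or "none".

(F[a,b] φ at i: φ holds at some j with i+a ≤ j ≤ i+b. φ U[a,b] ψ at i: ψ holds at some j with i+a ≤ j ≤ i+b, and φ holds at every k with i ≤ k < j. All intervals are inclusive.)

1, 2, 3

Evaluate at each i in [0,3]:
  i=0: ✗ (none in [0,1])
  i=1: ✓ (witness j=2)
  i=2: ✓ (witness j=2)
  i=3: ✓ (witness j=3)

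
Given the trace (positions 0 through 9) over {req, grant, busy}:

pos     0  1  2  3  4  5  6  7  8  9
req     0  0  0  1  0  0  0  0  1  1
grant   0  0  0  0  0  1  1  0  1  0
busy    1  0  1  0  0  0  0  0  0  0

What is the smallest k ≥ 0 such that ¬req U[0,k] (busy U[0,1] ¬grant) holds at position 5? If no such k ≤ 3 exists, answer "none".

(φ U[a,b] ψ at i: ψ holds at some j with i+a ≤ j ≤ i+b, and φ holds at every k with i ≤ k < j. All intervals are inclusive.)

2

Need earliest j ≥ 5 with (busy U[0,1] ¬grant), and ¬req at every k in [5,j-1].
  j=5: rhs fails.
  j=6: rhs fails.
  j=7: rhs holds; lhs holds on [5,6]. k = 2.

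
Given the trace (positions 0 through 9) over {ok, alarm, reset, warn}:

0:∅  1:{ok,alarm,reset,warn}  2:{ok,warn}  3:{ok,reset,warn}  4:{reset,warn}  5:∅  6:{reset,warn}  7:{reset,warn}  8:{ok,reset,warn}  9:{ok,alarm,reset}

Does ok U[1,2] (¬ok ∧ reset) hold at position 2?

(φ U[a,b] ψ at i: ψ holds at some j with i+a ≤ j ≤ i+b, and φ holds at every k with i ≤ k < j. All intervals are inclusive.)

Need some j in [3,4] with (¬ok ∧ reset), and ok at every k in [2,j-1].
  j=3: (¬ok ∧ reset) false.
  j=4: (¬ok ∧ reset) holds; ok holds at every k in [2,3] → satisfied.

True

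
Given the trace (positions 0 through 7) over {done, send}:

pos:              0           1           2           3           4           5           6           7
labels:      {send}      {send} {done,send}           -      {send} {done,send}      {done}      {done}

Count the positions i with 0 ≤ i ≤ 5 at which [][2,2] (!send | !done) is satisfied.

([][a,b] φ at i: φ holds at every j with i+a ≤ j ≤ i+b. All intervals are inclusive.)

Evaluate at each i in [0,5]:
  i=0: ✗ (fails at j=2)
  i=1: ✓ (all of [3,3])
  i=2: ✓ (all of [4,4])
  i=3: ✗ (fails at j=5)
  i=4: ✓ (all of [6,6])
  i=5: ✓ (all of [7,7])
Positions where it holds: {1, 2, 4, 5} → 4.

4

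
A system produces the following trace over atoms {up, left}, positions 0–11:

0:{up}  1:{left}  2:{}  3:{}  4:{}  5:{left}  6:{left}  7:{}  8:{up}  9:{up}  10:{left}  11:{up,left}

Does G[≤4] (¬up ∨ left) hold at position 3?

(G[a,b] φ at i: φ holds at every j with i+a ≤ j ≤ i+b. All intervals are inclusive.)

Holds

Check (¬up ∨ left) at every j in [3,7]:
  j=3: true
  j=4: true
  j=5: true
  j=6: true
  j=7: true
All positions satisfy it → formula holds.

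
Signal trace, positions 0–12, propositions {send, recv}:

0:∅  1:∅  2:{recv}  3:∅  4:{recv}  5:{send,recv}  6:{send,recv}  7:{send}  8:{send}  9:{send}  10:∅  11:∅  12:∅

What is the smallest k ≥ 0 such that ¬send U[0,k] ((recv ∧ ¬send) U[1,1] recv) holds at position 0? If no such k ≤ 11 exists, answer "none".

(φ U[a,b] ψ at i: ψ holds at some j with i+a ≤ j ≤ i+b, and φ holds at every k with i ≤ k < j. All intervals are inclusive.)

4

Need earliest j ≥ 0 with ((recv ∧ ¬send) U[1,1] recv), and ¬send at every k in [0,j-1].
  j=0: rhs fails.
  j=1: rhs fails.
  j=2: rhs fails.
  j=3: rhs fails.
  j=4: rhs holds; lhs holds on [0,3]. k = 4.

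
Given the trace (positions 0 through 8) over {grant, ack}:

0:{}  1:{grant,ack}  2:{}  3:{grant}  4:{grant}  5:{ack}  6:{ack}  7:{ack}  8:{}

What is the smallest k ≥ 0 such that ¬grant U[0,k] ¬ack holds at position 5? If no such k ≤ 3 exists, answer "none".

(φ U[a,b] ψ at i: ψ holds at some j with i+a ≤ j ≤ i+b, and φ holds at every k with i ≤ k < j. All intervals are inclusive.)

Need earliest j ≥ 5 with ¬ack, and ¬grant at every k in [5,j-1].
  j=5: rhs fails.
  j=6: rhs fails.
  j=7: rhs fails.
  j=8: rhs holds; lhs holds on [5,7]. k = 3.

3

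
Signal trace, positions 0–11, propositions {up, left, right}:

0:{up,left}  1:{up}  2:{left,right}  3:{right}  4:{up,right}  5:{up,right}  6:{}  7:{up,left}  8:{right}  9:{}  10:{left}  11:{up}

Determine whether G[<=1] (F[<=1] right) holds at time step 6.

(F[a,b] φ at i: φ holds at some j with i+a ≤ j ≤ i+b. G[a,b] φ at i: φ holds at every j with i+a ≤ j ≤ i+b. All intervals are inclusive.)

Check F[<=1] right at every j in [6,7]:
  j=6: fails (none in [6,7])
  j=7: holds (witness at 8)
Fails at j=6 → formula fails.

No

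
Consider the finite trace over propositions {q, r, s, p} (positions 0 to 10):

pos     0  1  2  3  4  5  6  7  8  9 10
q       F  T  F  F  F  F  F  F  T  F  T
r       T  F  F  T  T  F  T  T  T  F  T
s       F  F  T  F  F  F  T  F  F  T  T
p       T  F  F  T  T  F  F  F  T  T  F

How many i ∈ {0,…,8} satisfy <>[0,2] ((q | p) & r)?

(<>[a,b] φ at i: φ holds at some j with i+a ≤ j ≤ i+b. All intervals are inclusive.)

Evaluate at each i in [0,8]:
  i=0: ✓ (witness j=0)
  i=1: ✓ (witness j=3)
  i=2: ✓ (witness j=3)
  i=3: ✓ (witness j=3)
  i=4: ✓ (witness j=4)
  i=5: ✗ (none in [5,7])
  i=6: ✓ (witness j=8)
  i=7: ✓ (witness j=8)
  i=8: ✓ (witness j=8)
Positions where it holds: {0, 1, 2, 3, 4, 6, 7, 8} → 8.

8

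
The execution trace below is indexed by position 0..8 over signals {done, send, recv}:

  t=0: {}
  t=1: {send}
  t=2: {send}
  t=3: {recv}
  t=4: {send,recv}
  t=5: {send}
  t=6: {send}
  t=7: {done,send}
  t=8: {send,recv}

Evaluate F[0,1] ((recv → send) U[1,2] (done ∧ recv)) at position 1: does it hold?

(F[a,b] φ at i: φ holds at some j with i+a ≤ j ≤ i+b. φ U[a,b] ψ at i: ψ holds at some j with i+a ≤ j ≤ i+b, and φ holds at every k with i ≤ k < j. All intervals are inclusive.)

Does not hold

Check ((recv → send) U[1,2] (done ∧ recv)) at each j in [1,2]:
  j=1: fails
  j=2: fails
No position in the window satisfies it → formula fails.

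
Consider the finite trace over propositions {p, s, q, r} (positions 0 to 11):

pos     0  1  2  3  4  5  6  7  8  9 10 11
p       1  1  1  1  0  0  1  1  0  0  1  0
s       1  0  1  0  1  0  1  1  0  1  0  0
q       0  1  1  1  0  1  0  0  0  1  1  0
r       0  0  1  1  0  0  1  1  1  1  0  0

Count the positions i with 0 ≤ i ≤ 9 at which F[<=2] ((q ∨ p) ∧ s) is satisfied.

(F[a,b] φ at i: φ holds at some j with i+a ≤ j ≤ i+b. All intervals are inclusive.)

Evaluate at each i in [0,9]:
  i=0: ✓ (witness j=0)
  i=1: ✓ (witness j=2)
  i=2: ✓ (witness j=2)
  i=3: ✗ (none in [3,5])
  i=4: ✓ (witness j=6)
  i=5: ✓ (witness j=6)
  i=6: ✓ (witness j=6)
  i=7: ✓ (witness j=7)
  i=8: ✓ (witness j=9)
  i=9: ✓ (witness j=9)
Positions where it holds: {0, 1, 2, 4, 5, 6, 7, 8, 9} → 9.

9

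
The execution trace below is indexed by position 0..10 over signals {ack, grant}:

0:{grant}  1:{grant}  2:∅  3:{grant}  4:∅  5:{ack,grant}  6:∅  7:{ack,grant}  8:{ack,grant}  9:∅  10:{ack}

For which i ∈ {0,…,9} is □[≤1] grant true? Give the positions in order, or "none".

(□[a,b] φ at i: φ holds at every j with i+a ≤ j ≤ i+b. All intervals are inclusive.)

0, 7

Evaluate at each i in [0,9]:
  i=0: ✓ (all of [0,1])
  i=1: ✗ (fails at j=2)
  i=2: ✗ (fails at j=2)
  i=3: ✗ (fails at j=4)
  i=4: ✗ (fails at j=4)
  i=5: ✗ (fails at j=6)
  i=6: ✗ (fails at j=6)
  i=7: ✓ (all of [7,8])
  i=8: ✗ (fails at j=9)
  i=9: ✗ (fails at j=9)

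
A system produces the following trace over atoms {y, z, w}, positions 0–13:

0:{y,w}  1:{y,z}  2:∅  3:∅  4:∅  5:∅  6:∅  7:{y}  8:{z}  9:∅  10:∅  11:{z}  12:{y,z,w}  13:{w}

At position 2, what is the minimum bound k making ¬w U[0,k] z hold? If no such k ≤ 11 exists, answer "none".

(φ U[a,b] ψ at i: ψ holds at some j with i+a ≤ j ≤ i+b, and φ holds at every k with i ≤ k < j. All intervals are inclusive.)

6

Need earliest j ≥ 2 with z, and ¬w at every k in [2,j-1].
  j=2: rhs fails.
  j=3: rhs fails.
  j=4: rhs fails.
  j=5: rhs fails.
  j=6: rhs fails.
  j=7: rhs fails.
  j=8: rhs holds; lhs holds on [2,7]. k = 6.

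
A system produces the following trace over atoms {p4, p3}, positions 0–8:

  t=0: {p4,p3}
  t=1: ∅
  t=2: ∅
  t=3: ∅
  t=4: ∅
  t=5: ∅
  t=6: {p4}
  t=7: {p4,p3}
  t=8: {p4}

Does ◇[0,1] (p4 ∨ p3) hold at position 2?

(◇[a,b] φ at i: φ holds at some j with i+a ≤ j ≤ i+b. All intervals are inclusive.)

Check (p4 ∨ p3) at each j in [2,3]:
  j=2: false
  j=3: false
No position in the window satisfies it → formula fails.

Does not hold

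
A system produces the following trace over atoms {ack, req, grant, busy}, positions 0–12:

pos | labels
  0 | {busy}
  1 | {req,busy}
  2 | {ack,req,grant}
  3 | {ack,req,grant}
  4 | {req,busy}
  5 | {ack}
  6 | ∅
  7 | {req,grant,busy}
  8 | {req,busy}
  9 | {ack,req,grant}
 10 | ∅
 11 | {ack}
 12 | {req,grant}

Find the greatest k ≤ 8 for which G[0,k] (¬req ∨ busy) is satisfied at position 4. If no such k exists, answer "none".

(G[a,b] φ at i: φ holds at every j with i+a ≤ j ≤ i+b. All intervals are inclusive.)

(¬req ∨ busy) must hold from j=4 onward; find where it first fails.
  j=4: holds
  j=5: holds
  j=6: holds
  j=7: holds
  j=8: holds
  j=9: fails
Holds on [4,8], so largest k = 4.

4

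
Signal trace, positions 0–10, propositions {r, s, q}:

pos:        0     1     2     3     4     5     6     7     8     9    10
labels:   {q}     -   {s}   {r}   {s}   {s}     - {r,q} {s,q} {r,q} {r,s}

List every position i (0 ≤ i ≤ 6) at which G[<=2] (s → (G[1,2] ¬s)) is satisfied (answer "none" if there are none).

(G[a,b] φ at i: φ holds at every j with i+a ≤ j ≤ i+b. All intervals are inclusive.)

5

Evaluate at each i in [0,6]:
  i=0: ✗ (fails at j=2)
  i=1: ✗ (fails at j=2)
  i=2: ✗ (fails at j=2)
  i=3: ✗ (fails at j=4)
  i=4: ✗ (fails at j=4)
  i=5: ✓ (all of [5,7])
  i=6: ✗ (fails at j=8)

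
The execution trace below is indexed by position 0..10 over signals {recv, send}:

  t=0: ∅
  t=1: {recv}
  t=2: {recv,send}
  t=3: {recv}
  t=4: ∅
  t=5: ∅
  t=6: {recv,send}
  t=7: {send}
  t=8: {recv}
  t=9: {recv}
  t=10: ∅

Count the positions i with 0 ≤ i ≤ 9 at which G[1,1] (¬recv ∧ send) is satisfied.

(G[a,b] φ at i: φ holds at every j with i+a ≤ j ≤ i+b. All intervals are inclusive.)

1

Evaluate at each i in [0,9]:
  i=0: ✗ (fails at j=1)
  i=1: ✗ (fails at j=2)
  i=2: ✗ (fails at j=3)
  i=3: ✗ (fails at j=4)
  i=4: ✗ (fails at j=5)
  i=5: ✗ (fails at j=6)
  i=6: ✓ (all of [7,7])
  i=7: ✗ (fails at j=8)
  i=8: ✗ (fails at j=9)
  i=9: ✗ (fails at j=10)
Positions where it holds: {6} → 1.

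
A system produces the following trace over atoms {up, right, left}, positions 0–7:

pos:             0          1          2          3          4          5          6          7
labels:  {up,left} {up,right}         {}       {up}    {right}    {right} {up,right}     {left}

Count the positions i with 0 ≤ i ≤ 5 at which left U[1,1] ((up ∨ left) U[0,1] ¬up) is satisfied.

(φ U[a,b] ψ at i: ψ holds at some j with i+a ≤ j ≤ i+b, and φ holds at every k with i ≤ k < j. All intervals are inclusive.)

Evaluate at each i in [0,5]:
  i=0: ✓ (rhs at j=1; lhs holds on [0,0])
  i=1: ✗ (lhs fails at k=1 before rhs at j=2)
  i=2: ✗ (lhs fails at k=2 before rhs at j=3)
  i=3: ✗ (lhs fails at k=3 before rhs at j=4)
  i=4: ✗ (lhs fails at k=4 before rhs at j=5)
  i=5: ✗ (lhs fails at k=5 before rhs at j=6)
Positions where it holds: {0} → 1.

1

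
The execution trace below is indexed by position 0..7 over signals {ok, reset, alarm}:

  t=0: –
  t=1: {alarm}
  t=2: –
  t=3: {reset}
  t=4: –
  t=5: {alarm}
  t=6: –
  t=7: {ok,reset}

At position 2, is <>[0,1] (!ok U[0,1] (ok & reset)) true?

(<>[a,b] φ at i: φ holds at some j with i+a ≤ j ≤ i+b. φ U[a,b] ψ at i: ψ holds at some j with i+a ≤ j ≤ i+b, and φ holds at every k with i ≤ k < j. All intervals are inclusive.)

Does not hold

Check (!ok U[0,1] (ok & reset)) at each j in [2,3]:
  j=2: fails
  j=3: fails
No position in the window satisfies it → formula fails.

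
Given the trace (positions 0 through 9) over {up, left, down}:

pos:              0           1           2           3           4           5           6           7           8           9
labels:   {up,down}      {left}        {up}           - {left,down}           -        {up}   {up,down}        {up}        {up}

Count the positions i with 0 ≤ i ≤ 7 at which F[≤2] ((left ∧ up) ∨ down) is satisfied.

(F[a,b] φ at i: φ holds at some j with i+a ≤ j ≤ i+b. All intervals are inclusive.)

Evaluate at each i in [0,7]:
  i=0: ✓ (witness j=0)
  i=1: ✗ (none in [1,3])
  i=2: ✓ (witness j=4)
  i=3: ✓ (witness j=4)
  i=4: ✓ (witness j=4)
  i=5: ✓ (witness j=7)
  i=6: ✓ (witness j=7)
  i=7: ✓ (witness j=7)
Positions where it holds: {0, 2, 3, 4, 5, 6, 7} → 7.

7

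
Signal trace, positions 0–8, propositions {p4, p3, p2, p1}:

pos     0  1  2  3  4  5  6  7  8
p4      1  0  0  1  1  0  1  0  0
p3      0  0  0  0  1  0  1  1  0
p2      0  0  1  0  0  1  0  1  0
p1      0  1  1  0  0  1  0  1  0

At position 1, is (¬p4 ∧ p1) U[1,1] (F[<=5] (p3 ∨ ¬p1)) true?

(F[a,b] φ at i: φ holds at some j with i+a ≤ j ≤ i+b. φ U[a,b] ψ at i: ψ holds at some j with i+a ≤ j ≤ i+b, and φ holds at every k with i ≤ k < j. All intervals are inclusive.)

Holds

Need some j in [2,2] with F[<=5] (p3 ∨ ¬p1), and (¬p4 ∧ p1) at every k in [1,j-1].
  j=2: F[<=5] (p3 ∨ ¬p1) holds; (¬p4 ∧ p1) holds at every k in [1,1] → satisfied.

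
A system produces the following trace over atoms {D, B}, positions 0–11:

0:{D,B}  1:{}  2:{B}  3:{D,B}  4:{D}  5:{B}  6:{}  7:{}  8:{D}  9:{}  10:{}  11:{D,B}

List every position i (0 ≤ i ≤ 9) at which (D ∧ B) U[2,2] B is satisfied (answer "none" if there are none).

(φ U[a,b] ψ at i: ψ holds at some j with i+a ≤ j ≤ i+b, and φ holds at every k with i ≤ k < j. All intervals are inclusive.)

Evaluate at each i in [0,9]:
  i=0: ✗ (lhs fails at k=1 before rhs at j=2)
  i=1: ✗ (lhs fails at k=1 before rhs at j=3)
  i=2: ✗ (no rhs in [4,4])
  i=3: ✗ (lhs fails at k=4 before rhs at j=5)
  i=4: ✗ (no rhs in [6,6])
  i=5: ✗ (no rhs in [7,7])
  i=6: ✗ (no rhs in [8,8])
  i=7: ✗ (no rhs in [9,9])
  i=8: ✗ (no rhs in [10,10])
  i=9: ✗ (lhs fails at k=9 before rhs at j=11)

none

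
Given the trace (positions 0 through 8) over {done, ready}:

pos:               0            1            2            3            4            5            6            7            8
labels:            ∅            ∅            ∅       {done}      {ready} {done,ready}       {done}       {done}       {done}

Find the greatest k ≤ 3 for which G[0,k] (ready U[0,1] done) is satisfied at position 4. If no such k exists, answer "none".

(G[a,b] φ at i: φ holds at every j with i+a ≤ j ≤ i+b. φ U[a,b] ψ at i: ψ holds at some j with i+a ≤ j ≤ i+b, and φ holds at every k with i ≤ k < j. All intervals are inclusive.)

3

(ready U[0,1] done) must hold from j=4 onward; find where it first fails.
  j=4: holds
  j=5: holds
  j=6: holds
  j=7: holds
Holds through j=7; largest k = 3.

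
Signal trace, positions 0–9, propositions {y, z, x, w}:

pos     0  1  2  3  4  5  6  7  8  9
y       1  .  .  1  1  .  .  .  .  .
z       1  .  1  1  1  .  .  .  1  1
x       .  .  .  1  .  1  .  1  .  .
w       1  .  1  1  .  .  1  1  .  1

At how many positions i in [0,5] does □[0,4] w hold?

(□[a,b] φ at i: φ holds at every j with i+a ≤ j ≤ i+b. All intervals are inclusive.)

Evaluate at each i in [0,5]:
  i=0: ✗ (fails at j=1)
  i=1: ✗ (fails at j=1)
  i=2: ✗ (fails at j=4)
  i=3: ✗ (fails at j=4)
  i=4: ✗ (fails at j=4)
  i=5: ✗ (fails at j=5)
Positions where it holds: {} → 0.

0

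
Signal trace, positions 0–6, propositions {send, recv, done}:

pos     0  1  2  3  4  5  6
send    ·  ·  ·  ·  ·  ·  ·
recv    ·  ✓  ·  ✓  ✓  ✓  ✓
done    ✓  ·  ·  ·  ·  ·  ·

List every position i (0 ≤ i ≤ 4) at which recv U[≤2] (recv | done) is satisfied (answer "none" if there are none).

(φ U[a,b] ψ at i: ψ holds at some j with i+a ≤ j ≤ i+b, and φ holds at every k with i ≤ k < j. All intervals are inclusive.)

0, 1, 3, 4

Evaluate at each i in [0,4]:
  i=0: ✓ (rhs at j=0)
  i=1: ✓ (rhs at j=1)
  i=2: ✗ (lhs fails at k=2 before rhs at j=3)
  i=3: ✓ (rhs at j=3)
  i=4: ✓ (rhs at j=4)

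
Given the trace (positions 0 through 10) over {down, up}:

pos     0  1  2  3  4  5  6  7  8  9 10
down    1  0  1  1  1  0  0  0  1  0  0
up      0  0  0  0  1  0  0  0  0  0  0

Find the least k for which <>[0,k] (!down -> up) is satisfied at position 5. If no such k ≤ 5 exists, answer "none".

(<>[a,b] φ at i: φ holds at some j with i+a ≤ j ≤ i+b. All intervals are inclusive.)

3

Scan j = 5,6,… for (!down -> up):
  j=5: fails
  j=6: fails
  j=7: fails
  j=8: holds
First hit at j=8, so smallest k = 8-5 = 3.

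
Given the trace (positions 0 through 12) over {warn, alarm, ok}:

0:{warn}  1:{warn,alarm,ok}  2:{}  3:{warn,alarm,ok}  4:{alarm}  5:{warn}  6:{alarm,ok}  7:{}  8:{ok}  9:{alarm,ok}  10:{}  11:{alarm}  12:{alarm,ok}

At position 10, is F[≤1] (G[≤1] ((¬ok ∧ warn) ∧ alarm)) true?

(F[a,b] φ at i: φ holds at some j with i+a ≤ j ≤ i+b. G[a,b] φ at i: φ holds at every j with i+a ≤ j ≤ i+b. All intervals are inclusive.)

Check G[≤1] ((¬ok ∧ warn) ∧ alarm) at each j in [10,11]:
  j=10: fails at 10
  j=11: fails at 11
No position in the window satisfies it → formula fails.

Does not hold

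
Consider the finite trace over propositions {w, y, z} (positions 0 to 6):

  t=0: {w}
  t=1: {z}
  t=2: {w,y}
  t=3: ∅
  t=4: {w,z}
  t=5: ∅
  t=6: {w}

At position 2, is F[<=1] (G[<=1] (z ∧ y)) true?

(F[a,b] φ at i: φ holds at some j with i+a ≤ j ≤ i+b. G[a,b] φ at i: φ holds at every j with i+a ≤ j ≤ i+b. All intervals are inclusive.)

Check G[<=1] (z ∧ y) at each j in [2,3]:
  j=2: fails at 2
  j=3: fails at 3
No position in the window satisfies it → formula fails.

No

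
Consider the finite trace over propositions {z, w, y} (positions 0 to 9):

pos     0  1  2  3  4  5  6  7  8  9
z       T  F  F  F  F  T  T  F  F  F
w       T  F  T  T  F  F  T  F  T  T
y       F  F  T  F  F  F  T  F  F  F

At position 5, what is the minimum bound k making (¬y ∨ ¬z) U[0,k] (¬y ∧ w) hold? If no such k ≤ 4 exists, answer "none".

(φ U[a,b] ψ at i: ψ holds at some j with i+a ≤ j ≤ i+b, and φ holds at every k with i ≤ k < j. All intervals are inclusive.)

none

Need earliest j ≥ 5 with (¬y ∧ w), and (¬y ∨ ¬z) at every k in [5,j-1].
  j=5: rhs fails.
  j=6: rhs fails.
  j=7: rhs fails.
  j=8: rhs holds but lhs fails at k=6.
  j=9: rhs holds but lhs fails at k=6.
No witness within the range → none.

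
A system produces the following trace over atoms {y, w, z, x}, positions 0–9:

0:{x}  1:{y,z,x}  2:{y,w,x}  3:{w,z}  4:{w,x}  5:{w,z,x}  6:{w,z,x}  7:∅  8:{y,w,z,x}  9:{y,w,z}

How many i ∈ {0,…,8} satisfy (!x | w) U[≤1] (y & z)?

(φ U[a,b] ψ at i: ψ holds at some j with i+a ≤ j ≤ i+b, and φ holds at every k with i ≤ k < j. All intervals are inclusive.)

Evaluate at each i in [0,8]:
  i=0: ✗ (lhs fails at k=0 before rhs at j=1)
  i=1: ✓ (rhs at j=1)
  i=2: ✗ (no rhs in [2,3])
  i=3: ✗ (no rhs in [3,4])
  i=4: ✗ (no rhs in [4,5])
  i=5: ✗ (no rhs in [5,6])
  i=6: ✗ (no rhs in [6,7])
  i=7: ✓ (rhs at j=8; lhs holds on [7,7])
  i=8: ✓ (rhs at j=8)
Positions where it holds: {1, 7, 8} → 3.

3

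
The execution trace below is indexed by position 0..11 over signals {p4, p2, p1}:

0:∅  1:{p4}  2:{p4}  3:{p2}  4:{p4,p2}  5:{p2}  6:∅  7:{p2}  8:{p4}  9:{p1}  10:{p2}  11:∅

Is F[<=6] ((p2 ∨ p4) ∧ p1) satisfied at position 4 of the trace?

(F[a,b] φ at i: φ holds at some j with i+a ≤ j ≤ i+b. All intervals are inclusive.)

Check ((p2 ∨ p4) ∧ p1) at each j in [4,10]:
  j=4: false
  j=5: false
  j=6: false
  j=7: false
  j=8: false
  j=9: false
  j=10: false
No position in the window satisfies it → formula fails.

Does not hold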